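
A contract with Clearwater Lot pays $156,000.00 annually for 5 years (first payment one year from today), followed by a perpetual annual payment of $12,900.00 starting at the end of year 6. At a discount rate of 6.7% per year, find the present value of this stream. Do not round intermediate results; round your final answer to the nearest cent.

PV of 5-year annuity: $156,000.00 × [1 − (1+0.067)^−5] / 0.067 = 644801.69857
Perpetuity value at year 5: $12,900.00 / 0.067 = 192537.31343
PV of perpetuity: 192537.31343 / (1+0.067)^5 = 139217.17297
Total PV = 644801.69857 + 139217.17297 = 784018.87154

$784018.87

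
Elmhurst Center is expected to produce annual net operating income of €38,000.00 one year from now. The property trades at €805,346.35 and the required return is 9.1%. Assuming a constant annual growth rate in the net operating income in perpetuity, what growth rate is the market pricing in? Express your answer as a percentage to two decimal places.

4.38%

P = D₁/(r−g) ⇒ g = r − D₁/P = 0.091 − €38,000.00/€805,346.35 = 0.043815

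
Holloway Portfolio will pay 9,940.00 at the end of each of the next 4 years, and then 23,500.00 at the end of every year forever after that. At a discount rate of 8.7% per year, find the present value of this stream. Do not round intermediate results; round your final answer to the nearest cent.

225893.50

PV of 4-year annuity: 9,940.00 × [1 − (1+0.087)^−4] / 0.087 = 32416.01397
Perpetuity value at year 4: 23,500.00 / 0.087 = 270114.94253
PV of perpetuity: 270114.94253 / (1+0.087)^4 = 193477.48496
Total PV = 32416.01397 + 193477.48496 = 225893.49893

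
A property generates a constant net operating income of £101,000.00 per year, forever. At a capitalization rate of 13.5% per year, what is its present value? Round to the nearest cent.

Level perpetuity: PV = C / r = £101,000.00 / 0.135 = £748,148.15

£748148.15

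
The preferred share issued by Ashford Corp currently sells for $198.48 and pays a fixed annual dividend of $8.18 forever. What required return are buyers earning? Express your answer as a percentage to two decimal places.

4.12%

P = C/r ⇒ r = C/P = $8.18/$198.48 = 0.041213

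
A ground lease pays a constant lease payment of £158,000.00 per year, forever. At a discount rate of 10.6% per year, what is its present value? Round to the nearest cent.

Level perpetuity: PV = C / r = £158,000.00 / 0.106 = £1,490,566.04

£1490566.04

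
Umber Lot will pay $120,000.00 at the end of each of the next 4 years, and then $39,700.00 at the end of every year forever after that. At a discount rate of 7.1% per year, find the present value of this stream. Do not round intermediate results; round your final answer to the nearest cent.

PV of 4-year annuity: $120,000.00 × [1 − (1+0.071)^−4] / 0.071 = 405549.43383
Perpetuity value at year 4: $39,700.00 / 0.071 = 559154.92958
PV of perpetuity: 559154.92958 / (1+0.071)^4 = 424985.65855
Total PV = 405549.43383 + 424985.65855 = 830535.09238

$830535.09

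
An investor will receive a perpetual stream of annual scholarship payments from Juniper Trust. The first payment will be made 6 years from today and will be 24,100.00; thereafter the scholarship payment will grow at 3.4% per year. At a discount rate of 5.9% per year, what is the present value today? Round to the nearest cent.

Value at end of year 5: C₁ / (r − g) = 24,100.00 / (0.059 − 0.034) = 964,000.0000
Discount to today: PV = 964,000.0000 / (1 + 0.059)^5 = 964,000.0000 / 1.331925 = 723,764.43

723764.43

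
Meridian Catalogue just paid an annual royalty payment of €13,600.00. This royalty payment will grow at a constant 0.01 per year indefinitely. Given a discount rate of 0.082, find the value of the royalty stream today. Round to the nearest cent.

€190777.78

D₁ = D₀ × (1 + g) = €13,600.00 × 1.01 = €13,736.0000
Growing perpetuity: P = D₁ / (r − g) = €13,736.0000 / (0.082 − 0.01) = €190,777.78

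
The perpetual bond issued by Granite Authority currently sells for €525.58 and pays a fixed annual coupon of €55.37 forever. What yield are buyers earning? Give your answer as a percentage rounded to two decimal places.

P = C/r ⇒ r = C/P = €55.37/€525.58 = 0.105350

10.54%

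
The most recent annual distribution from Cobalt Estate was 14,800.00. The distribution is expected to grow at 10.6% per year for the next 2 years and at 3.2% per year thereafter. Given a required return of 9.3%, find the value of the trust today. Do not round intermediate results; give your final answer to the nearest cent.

286508.63

D_1 = 16368.80000
D_2 = 18103.89280
Terminal value at year 2: TV = D_2×(1+g_2)/(r−g_2) = 18683.21737/0.061 = 306282.25196
P_0 = D_1/(1+r)^1 + D_2/(1+r)^2 + TV/(1+r)^2
    = 14976.02928 + 15154.15222 + 256378.44418 = 286508.62568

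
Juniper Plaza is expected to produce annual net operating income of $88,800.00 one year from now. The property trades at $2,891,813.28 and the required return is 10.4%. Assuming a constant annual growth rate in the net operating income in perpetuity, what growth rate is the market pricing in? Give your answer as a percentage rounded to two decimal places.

7.33%

P = D₁/(r−g) ⇒ g = r − D₁/P = 0.104 − $88,800.00/$2,891,813.28 = 0.073293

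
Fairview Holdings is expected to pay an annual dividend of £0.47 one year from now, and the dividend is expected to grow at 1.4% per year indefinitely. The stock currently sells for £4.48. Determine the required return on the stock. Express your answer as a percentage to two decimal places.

P = D₁/(r − g) ⇒ r = D₁/P + g = £0.4700/£4.48 + 0.014 = 0.104911 + 0.014 = 0.118911

11.89%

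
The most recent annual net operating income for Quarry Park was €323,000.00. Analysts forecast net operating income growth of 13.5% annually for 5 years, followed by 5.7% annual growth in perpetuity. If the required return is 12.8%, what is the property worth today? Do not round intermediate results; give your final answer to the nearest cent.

€6604988.59

D_1 = 366605.00000
D_2 = 416096.67500
D_3 = 472269.72612
D_4 = 536026.13915
D_5 = 608389.66794
Terminal value at year 5: TV = D_5×(1+g_2)/(r−g_2) = 643067.87901/0.071 = 9057294.07056
P_0 = D_1/(1+r)^1 + D_2/(1+r)^2 + D_3/(1+r)^3 + D_4/(1+r)^4 + D_5/(1+r)^5 + TV/(1+r)^5
    = 325004.43262 + 327021.30410 + 329050.69163 + 331092.67287 + 333147.32598 + 4959672.16287 = 6604988.59008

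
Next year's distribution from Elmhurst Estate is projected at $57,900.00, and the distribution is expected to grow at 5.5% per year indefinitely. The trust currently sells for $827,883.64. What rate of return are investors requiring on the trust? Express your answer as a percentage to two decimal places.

P = D₁/(r − g) ⇒ r = D₁/P + g = $57,900.0000/$827,883.64 + 0.055 = 0.069937 + 0.055 = 0.124937

12.49%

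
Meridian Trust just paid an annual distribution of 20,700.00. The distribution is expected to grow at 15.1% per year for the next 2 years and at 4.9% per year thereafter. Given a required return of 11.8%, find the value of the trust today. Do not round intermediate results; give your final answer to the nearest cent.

376803.22

D_1 = 23825.70000
D_2 = 27423.38070
Terminal value at year 2: TV = D_2×(1+g_2)/(r−g_2) = 28767.12635/0.069 = 416914.87470
P_0 = D_1/(1+r)^1 + D_2/(1+r)^2 + TV/(1+r)^2
    = 21311.00179 + 21940.03851 + 333552.17973 = 376803.22004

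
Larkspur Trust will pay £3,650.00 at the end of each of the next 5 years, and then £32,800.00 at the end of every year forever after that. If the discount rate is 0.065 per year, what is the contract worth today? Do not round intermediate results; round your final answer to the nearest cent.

£383477.33

PV of 5-year annuity: £3,650.00 × [1 − (1+0.065)^−5] / 0.065 = 15168.22995
Perpetuity value at year 5: £32,800.00 / 0.065 = 504615.38462
PV of perpetuity: 504615.38462 / (1+0.065)^5 = 368309.09904
Total PV = 15168.22995 + 368309.09904 = 383477.32899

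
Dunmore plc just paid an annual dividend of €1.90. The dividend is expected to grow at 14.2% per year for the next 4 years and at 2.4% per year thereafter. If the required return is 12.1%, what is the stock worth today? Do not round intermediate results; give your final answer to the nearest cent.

D_1 = 2.16980
D_2 = 2.47791
D_3 = 2.82978
D_4 = 3.23160
Terminal value at year 4: TV = D_4×(1+g_2)/(r−g_2) = 3.30916/0.097 = 34.11507
P_0 = D_1/(1+r)^1 + D_2/(1+r)^2 + D_3/(1+r)^3 + D_4/(1+r)^4 + TV/(1+r)^4
    = 1.93559 + 1.97185 + 2.00879 + 2.04642 + 21.60348 = 29.56615

€29.57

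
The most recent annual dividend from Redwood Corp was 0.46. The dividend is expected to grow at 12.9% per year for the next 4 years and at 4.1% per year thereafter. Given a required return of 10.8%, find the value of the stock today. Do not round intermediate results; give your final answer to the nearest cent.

D_1 = 0.51934
D_2 = 0.58633
D_3 = 0.66197
D_4 = 0.74737
Terminal value at year 4: TV = D_4×(1+g_2)/(r−g_2) = 0.77801/0.067 = 11.61207
P_0 = D_1/(1+r)^1 + D_2/(1+r)^2 + D_3/(1+r)^3 + D_4/(1+r)^4 + TV/(1+r)^4
    = 0.46872 + 0.47760 + 0.48665 + 0.49588 + 7.70461 = 9.63346

9.63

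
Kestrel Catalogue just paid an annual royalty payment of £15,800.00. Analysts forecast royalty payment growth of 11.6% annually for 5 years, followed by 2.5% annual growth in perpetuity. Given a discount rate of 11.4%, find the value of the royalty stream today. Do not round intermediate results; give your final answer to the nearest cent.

£263032.13

D_1 = 17632.80000
D_2 = 19678.20480
D_3 = 21960.87656
D_4 = 24508.33824
D_5 = 27351.30547
Terminal value at year 5: TV = D_5×(1+g_2)/(r−g_2) = 28035.08811/0.089 = 315000.99000
P_0 = D_1/(1+r)^1 + D_2/(1+r)^2 + D_3/(1+r)^3 + D_4/(1+r)^4 + D_5/(1+r)^5 + TV/(1+r)^5
    = 15828.36625 + 15856.78342 + 15885.25162 + 15913.77092 + 15942.34142 + 183605.61750 = 263032.13113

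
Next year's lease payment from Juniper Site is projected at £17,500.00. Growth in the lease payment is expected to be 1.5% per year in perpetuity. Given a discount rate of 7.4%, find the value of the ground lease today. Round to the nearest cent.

£296610.17

Growing perpetuity: P = D₁ / (r − g) = £17,500.0000 / (0.074 − 0.015) = £296,610.17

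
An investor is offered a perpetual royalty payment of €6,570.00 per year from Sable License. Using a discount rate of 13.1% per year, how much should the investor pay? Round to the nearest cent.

Level perpetuity: PV = C / r = €6,570.00 / 0.131 = €50,152.67

€50152.67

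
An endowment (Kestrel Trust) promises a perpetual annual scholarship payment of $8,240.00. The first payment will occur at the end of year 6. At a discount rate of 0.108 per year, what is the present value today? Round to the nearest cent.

$45688.26

Value at end of year 5: C / r = $8,240.00 / 0.108 = $76,296.2963
Discount to today: PV = $76,296.2963 / (1 + 0.108)^5 = $76,296.2963 / 1.669932 = $45,688.26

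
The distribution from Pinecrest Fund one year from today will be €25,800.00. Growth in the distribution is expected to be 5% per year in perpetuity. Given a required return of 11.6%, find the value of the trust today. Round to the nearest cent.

€390909.09

Growing perpetuity: P = D₁ / (r − g) = €25,800.0000 / (0.116 − 0.05) = €390,909.09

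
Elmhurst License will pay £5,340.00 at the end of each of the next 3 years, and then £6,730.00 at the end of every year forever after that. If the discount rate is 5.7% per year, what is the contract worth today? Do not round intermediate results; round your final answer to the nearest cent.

£114333.97

PV of 3-year annuity: £5,340.00 × [1 − (1+0.057)^−3] / 0.057 = 14353.48258
Perpetuity value at year 3: £6,730.00 / 0.057 = 118070.17544
PV of perpetuity: 118070.17544 / (1+0.057)^3 = 99980.48672
Total PV = 14353.48258 + 99980.48672 = 114333.96930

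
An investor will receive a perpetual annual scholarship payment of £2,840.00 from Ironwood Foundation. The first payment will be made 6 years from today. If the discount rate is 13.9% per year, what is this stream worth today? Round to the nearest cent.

£10658.23

Value at end of year 5: C / r = £2,840.00 / 0.139 = £20,431.6547
Discount to today: PV = £20,431.6547 / (1 + 0.139)^5 = £20,431.6547 / 1.916985 = £10,658.23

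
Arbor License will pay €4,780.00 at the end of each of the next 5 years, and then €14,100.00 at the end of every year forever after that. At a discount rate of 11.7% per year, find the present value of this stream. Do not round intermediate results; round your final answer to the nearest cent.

PV of 5-year annuity: €4,780.00 × [1 − (1+0.117)^−5] / 0.117 = 17359.66191
Perpetuity value at year 5: €14,100.00 / 0.117 = 120512.82051
PV of perpetuity: 120512.82051 / (1+0.117)^5 = 69305.44962
Total PV = 17359.66191 + 69305.44962 = 86665.11152

€86665.11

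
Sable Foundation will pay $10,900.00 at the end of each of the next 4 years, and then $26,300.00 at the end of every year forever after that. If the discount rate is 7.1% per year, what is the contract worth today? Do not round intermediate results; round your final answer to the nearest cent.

$318377.02

PV of 4-year annuity: $10,900.00 × [1 − (1+0.071)^−4] / 0.071 = 36837.40691
Perpetuity value at year 4: $26,300.00 / 0.071 = 370422.53521
PV of perpetuity: 370422.53521 / (1+0.071)^4 = 281539.61763
Total PV = 36837.40691 + 281539.61763 = 318377.02454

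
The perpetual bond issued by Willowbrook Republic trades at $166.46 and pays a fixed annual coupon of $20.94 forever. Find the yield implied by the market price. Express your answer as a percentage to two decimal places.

P = C/r ⇒ r = C/P = $20.94/$166.46 = 0.125796

12.58%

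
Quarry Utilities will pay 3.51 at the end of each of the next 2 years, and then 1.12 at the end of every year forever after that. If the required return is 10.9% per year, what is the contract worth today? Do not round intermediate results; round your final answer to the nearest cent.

PV of 2-year annuity: 3.51 × [1 − (1+0.109)^−2] / 0.109 = 6.01895
Perpetuity value at year 2: 1.12 / 0.109 = 10.27523
PV of perpetuity: 10.27523 / (1+0.109)^2 = 8.35465
Total PV = 6.01895 + 8.35465 = 14.37360

14.37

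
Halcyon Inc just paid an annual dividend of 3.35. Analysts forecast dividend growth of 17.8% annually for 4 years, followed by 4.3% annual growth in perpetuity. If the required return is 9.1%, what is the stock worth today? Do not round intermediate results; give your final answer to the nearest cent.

D_1 = 3.94630
D_2 = 4.64874
D_3 = 5.47622
D_4 = 6.45098
Terminal value at year 4: TV = D_4×(1+g_2)/(r−g_2) = 6.72838/0.048 = 140.17451
P_0 = D_1/(1+r)^1 + D_2/(1+r)^2 + D_3/(1+r)^3 + D_4/(1+r)^4 + TV/(1+r)^4
    = 3.61714 + 3.90558 + 4.21703 + 4.55331 + 98.93957 = 115.23263

115.23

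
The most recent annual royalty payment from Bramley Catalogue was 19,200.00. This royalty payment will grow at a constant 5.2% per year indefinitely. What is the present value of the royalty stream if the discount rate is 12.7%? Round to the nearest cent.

D₁ = D₀ × (1 + g) = 19,200.00 × 1.052 = 20,198.4000
Growing perpetuity: P = D₁ / (r − g) = 20,198.4000 / (0.127 − 0.052) = 269,312.00

269312.00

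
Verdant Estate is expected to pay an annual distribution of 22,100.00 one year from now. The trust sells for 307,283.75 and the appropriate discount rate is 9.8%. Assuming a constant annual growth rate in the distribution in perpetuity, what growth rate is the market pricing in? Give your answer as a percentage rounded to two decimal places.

P = D₁/(r−g) ⇒ g = r − D₁/P = 0.098 − 22,100.00/307,283.75 = 0.026080

2.61%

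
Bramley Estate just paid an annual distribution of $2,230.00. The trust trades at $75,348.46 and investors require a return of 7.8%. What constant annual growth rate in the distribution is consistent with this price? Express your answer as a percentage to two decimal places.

P = D₀(1+g)/(r−g) ⇒ P(r−g) = D₀(1+g) ⇒ g(P+D₀) = P·r − D₀
g = (P·r − D₀)/(P + D₀) = ($75,348.46×0.078 − $2,230.00) / ($75,348.46 + $2,230.00) = 0.047013

4.70%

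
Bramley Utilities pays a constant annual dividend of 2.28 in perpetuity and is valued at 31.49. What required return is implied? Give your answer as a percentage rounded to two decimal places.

P = C/r ⇒ r = C/P = 2.28/31.49 = 0.072404

7.24%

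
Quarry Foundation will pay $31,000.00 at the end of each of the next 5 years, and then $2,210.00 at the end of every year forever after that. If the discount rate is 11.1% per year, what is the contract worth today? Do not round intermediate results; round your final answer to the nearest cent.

$126047.66

PV of 5-year annuity: $31,000.00 × [1 − (1+0.111)^−5] / 0.111 = 114285.17710
Perpetuity value at year 5: $2,210.00 / 0.111 = 19909.90991
PV of perpetuity: 19909.90991 / (1+0.111)^5 = 11762.48277
Total PV = 114285.17710 + 11762.48277 = 126047.65987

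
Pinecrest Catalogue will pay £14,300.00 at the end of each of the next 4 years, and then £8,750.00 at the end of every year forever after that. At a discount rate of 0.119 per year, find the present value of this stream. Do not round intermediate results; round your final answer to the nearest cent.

PV of 4-year annuity: £14,300.00 × [1 − (1+0.119)^−4] / 0.119 = 43525.73181
Perpetuity value at year 4: £8,750.00 / 0.119 = 73529.41176
PV of perpetuity: 73529.41176 / (1+0.119)^4 = 46896.53391
Total PV = 43525.73181 + 46896.53391 = 90422.26572

£90422.27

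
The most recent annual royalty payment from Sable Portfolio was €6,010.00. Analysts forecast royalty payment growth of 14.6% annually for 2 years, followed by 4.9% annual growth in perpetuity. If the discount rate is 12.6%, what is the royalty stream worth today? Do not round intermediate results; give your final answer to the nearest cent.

D_1 = 6887.46000
D_2 = 7893.02916
Terminal value at year 2: TV = D_2×(1+g_2)/(r−g_2) = 8279.78759/0.077 = 107529.70895
P_0 = D_1/(1+r)^1 + D_2/(1+r)^2 + TV/(1+r)^2
    = 6116.74956 + 6225.39520 + 84810.90339 = 97153.04814

€97153.05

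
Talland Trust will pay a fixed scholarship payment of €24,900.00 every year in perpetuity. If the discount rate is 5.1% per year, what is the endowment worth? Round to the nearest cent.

Level perpetuity: PV = C / r = €24,900.00 / 0.051 = €488,235.29

€488235.29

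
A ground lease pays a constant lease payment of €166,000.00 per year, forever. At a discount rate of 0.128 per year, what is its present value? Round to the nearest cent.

€1296875.00

Level perpetuity: PV = C / r = €166,000.00 / 0.128 = €1,296,875.00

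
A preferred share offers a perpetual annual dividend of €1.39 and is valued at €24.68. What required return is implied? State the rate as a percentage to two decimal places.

5.63%

P = C/r ⇒ r = C/P = €1.39/€24.68 = 0.056321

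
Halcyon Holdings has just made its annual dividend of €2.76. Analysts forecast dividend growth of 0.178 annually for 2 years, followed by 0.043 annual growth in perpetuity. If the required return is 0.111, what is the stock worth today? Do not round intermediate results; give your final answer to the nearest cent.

€53.62

D_1 = 3.25128
D_2 = 3.83001
Terminal value at year 2: TV = D_2×(1+g_2)/(r−g_2) = 3.99470/0.068 = 58.74556
P_0 = D_1/(1+r)^1 + D_2/(1+r)^2 + TV/(1+r)^2
    = 2.92644 + 3.10293 + 47.59342 = 53.62279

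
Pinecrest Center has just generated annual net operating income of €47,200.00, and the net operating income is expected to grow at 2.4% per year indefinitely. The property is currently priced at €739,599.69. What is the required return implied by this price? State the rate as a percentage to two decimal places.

D₁ = €47,200.00 × 1.024 = €48,332.8000
P = D₁/(r − g) ⇒ r = D₁/P + g = €48,332.8000/€739,599.69 + 0.024 = 0.065350 + 0.024 = 0.089350

8.93%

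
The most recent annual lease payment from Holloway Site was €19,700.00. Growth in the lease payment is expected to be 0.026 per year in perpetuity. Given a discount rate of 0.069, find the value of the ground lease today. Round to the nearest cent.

€470051.16

D₁ = D₀ × (1 + g) = €19,700.00 × 1.026 = €20,212.2000
Growing perpetuity: P = D₁ / (r − g) = €20,212.2000 / (0.069 − 0.026) = €470,051.16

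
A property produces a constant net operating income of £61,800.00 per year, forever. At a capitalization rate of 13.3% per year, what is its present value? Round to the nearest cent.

£464661.65

Level perpetuity: PV = C / r = £61,800.00 / 0.133 = £464,661.65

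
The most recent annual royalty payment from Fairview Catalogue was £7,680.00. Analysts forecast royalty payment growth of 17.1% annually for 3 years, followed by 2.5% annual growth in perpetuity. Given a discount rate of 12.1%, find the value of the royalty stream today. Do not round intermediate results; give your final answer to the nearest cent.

£118626.13

D_1 = 8993.28000
D_2 = 10531.13088
D_3 = 12331.95426
Terminal value at year 3: TV = D_3×(1+g_2)/(r−g_2) = 12640.25312/0.096 = 131669.30330
P_0 = D_1/(1+r)^1 + D_2/(1+r)^2 + D_3/(1+r)^3 + TV/(1+r)^3
    = 8022.55129 + 8380.38141 + 8754.17184 + 93469.02228 = 118626.12683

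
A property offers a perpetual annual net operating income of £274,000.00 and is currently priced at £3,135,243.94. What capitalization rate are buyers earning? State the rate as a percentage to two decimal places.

8.74%

P = C/r ⇒ r = C/P = £274,000.00/£3,135,243.94 = 0.087394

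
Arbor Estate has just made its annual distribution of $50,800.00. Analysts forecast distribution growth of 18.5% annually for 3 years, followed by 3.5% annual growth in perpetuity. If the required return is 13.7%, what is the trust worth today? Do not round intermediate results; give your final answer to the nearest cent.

D_1 = 60198.00000
D_2 = 71334.63000
D_3 = 84531.53655
Terminal value at year 3: TV = D_3×(1+g_2)/(r−g_2) = 87490.14033/0.102 = 857746.47382
P_0 = D_1/(1+r)^1 + D_2/(1+r)^2 + D_3/(1+r)^3 + TV/(1+r)^3
    = 52944.59103 + 55179.71888 + 57509.20570 + 583549.29309 = 749182.80869

$749182.81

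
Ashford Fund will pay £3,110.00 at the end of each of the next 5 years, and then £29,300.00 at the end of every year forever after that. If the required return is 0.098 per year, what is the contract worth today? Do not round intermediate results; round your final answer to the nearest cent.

PV of 5-year annuity: £3,110.00 × [1 − (1+0.098)^−5] / 0.098 = 11849.83044
Perpetuity value at year 5: £29,300.00 / 0.098 = 298979.59184
PV of perpetuity: 298979.59184 / (1+0.098)^5 = 187339.71021
Total PV = 11849.83044 + 187339.71021 = 199189.54065

£199189.54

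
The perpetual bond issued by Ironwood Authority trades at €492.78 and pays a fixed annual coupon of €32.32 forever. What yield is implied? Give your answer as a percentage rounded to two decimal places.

P = C/r ⇒ r = C/P = €32.32/€492.78 = 0.065587

6.56%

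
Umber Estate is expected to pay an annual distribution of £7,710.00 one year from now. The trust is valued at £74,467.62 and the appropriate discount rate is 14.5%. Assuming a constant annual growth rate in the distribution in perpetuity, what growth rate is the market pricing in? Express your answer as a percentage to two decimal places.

4.15%

P = D₁/(r−g) ⇒ g = r − D₁/P = 0.145 − £7,710.00/£74,467.62 = 0.041465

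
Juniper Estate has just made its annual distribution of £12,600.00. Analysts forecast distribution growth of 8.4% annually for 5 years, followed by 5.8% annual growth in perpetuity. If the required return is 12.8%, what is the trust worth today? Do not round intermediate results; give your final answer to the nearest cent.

£212084.30

D_1 = 13658.40000
D_2 = 14805.70560
D_3 = 16049.38487
D_4 = 17397.53320
D_5 = 18858.92599
Terminal value at year 5: TV = D_5×(1+g_2)/(r−g_2) = 19952.74370/0.07 = 285039.19565
P_0 = D_1/(1+r)^1 + D_2/(1+r)^2 + D_3/(1+r)^3 + D_4/(1+r)^4 + D_5/(1+r)^5 + TV/(1+r)^5
    = 12108.51064 + 11636.19285 + 11182.29880 + 10746.10984 + 10326.93534 + 156084.25132 = 212084.29879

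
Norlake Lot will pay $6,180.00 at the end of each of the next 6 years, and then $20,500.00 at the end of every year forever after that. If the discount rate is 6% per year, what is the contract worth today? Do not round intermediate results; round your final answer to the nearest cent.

$271250.58

PV of 6-year annuity: $6,180.00 × [1 − (1+0.06)^−6] / 0.06 = 30389.06433
Perpetuity value at year 6: $20,500.00 / 0.06 = 341666.66667
PV of perpetuity: 341666.66667 / (1+0.06)^6 = 240861.51798
Total PV = 30389.06433 + 240861.51798 = 271250.58232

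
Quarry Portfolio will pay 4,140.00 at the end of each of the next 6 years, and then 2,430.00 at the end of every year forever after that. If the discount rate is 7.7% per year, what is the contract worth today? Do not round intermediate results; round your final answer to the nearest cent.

39536.03

PV of 6-year annuity: 4,140.00 × [1 − (1+0.077)^−6] / 0.077 = 19314.15780
Perpetuity value at year 6: 2,430.00 / 0.077 = 31558.44156
PV of perpetuity: 31558.44156 / (1+0.077)^6 = 20221.87068
Total PV = 19314.15780 + 20221.87068 = 39536.02848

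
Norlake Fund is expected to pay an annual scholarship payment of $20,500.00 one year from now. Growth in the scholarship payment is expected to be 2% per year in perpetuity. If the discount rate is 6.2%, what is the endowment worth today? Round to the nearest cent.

Growing perpetuity: P = D₁ / (r − g) = $20,500.0000 / (0.062 − 0.02) = $488,095.24

$488095.24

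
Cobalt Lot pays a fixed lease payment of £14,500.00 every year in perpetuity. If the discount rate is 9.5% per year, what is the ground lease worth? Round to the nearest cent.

Level perpetuity: PV = C / r = £14,500.00 / 0.095 = £152,631.58

£152631.58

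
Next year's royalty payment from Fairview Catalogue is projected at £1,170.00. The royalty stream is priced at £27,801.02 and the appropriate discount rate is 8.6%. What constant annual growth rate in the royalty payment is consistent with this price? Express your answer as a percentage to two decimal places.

4.39%

P = D₁/(r−g) ⇒ g = r − D₁/P = 0.086 − £1,170.00/£27,801.02 = 0.043915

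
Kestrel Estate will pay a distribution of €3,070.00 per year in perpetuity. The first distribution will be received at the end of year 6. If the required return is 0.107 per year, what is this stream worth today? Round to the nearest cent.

Value at end of year 5: C / r = €3,070.00 / 0.107 = €28,691.5888
Discount to today: PV = €28,691.5888 / (1 + 0.107)^5 = €28,691.5888 / 1.662410 = €17,259.03

€17259.03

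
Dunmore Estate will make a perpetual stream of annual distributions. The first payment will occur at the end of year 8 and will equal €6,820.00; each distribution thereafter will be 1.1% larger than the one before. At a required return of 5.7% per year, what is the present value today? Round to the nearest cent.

€100577.68

Value at end of year 7: C₁ / (r − g) = €6,820.00 / (0.057 − 0.011) = €148,260.8696
Discount to today: PV = €148,260.8696 / (1 + 0.057)^7 = €148,260.8696 / 1.474093 = €100,577.68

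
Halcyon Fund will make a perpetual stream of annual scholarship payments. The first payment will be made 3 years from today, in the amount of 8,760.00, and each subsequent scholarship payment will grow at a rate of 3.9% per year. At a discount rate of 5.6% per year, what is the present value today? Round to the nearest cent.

Value at end of year 2: C₁ / (r − g) = 8,760.00 / (0.056 − 0.039) = 515,294.1176
Discount to today: PV = 515,294.1176 / (1 + 0.056)^2 = 515,294.1176 / 1.115136 = 462,090.83

462090.83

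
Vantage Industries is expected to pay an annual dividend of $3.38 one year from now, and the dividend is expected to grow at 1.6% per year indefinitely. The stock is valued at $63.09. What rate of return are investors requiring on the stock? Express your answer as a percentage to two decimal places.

6.96%

P = D₁/(r − g) ⇒ r = D₁/P + g = $3.3800/$63.09 + 0.016 = 0.053574 + 0.016 = 0.069574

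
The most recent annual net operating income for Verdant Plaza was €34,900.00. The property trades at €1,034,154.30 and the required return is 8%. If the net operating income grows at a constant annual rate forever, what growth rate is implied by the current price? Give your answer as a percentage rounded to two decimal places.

P = D₀(1+g)/(r−g) ⇒ P(r−g) = D₀(1+g) ⇒ g(P+D₀) = P·r − D₀
g = (P·r − D₀)/(P + D₀) = (€1,034,154.30×0.08 − €34,900.00) / (€1,034,154.30 + €34,900.00) = 0.044743

4.47%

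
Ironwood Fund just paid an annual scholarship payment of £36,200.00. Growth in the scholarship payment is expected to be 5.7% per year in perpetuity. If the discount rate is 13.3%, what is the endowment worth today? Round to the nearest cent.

£503465.79

D₁ = D₀ × (1 + g) = £36,200.00 × 1.057 = £38,263.4000
Growing perpetuity: P = D₁ / (r − g) = £38,263.4000 / (0.133 − 0.057) = £503,465.79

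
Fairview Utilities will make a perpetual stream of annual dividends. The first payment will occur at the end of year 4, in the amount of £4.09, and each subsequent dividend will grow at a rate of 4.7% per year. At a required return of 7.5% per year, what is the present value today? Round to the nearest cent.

Value at end of year 3: C₁ / (r − g) = £4.09 / (0.075 − 0.047) = £146.0714
Discount to today: PV = £146.0714 / (1 + 0.075)^3 = £146.0714 / 1.242297 = £117.58

£117.58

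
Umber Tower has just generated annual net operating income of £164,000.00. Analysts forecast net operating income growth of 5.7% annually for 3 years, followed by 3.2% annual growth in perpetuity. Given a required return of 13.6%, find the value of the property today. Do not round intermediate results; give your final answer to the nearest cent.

£1737619.79

D_1 = 173348.00000
D_2 = 183228.83600
D_3 = 193672.87965
Terminal value at year 3: TV = D_3×(1+g_2)/(r−g_2) = 199870.41180/0.104 = 1921830.88270
P_0 = D_1/(1+r)^1 + D_2/(1+r)^2 + D_3/(1+r)^3 + TV/(1+r)^3
    = 152595.07042 + 141983.26535 + 132109.42911 + 1310932.02737 = 1737619.79225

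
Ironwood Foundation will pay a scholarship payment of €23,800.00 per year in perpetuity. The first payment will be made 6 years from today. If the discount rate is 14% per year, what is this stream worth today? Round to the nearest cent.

Value at end of year 5: C / r = €23,800.00 / 0.14 = €170,000.0000
Discount to today: PV = €170,000.0000 / (1 + 0.14)^5 = €170,000.0000 / 1.925415 = €88,292.67

€88292.67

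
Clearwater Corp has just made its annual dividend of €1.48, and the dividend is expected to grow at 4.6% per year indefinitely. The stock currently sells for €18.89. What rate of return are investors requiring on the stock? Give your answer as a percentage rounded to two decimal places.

12.80%

D₁ = €1.48 × 1.046 = €1.5481
P = D₁/(r − g) ⇒ r = D₁/P + g = €1.5481/€18.89 + 0.046 = 0.081952 + 0.046 = 0.127952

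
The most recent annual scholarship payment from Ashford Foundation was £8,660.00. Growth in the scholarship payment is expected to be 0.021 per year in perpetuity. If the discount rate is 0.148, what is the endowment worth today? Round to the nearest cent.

£69620.94

D₁ = D₀ × (1 + g) = £8,660.00 × 1.021 = £8,841.8600
Growing perpetuity: P = D₁ / (r − g) = £8,841.8600 / (0.148 − 0.021) = £69,620.94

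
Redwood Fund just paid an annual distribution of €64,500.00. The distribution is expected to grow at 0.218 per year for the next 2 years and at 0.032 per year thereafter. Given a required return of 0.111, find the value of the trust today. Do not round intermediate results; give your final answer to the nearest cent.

€1160929.45

D_1 = 78561.00000
D_2 = 95687.29800
Terminal value at year 2: TV = D_2×(1+g_2)/(r−g_2) = 98749.29154/0.079 = 1249991.03210
P_0 = D_1/(1+r)^1 + D_2/(1+r)^2 + TV/(1+r)^2
    = 70711.97120 + 77522.21505 + 1012695.26493 = 1160929.45117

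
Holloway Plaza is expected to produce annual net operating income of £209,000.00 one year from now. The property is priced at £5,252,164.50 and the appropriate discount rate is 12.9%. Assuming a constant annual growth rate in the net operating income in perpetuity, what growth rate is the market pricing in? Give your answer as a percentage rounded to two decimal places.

8.92%

P = D₁/(r−g) ⇒ g = r − D₁/P = 0.129 − £209,000.00/£5,252,164.50 = 0.089207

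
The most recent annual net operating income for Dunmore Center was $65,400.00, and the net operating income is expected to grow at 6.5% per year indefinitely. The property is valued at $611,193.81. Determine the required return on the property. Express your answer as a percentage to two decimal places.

17.90%

D₁ = $65,400.00 × 1.065 = $69,651.0000
P = D₁/(r − g) ⇒ r = D₁/P + g = $69,651.0000/$611,193.81 + 0.065 = 0.113959 + 0.065 = 0.178959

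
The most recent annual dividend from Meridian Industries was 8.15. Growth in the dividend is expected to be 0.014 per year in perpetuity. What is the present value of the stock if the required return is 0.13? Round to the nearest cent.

71.24

D₁ = D₀ × (1 + g) = 8.15 × 1.014 = 8.2641
Growing perpetuity: P = D₁ / (r − g) = 8.2641 / (0.13 − 0.014) = 71.24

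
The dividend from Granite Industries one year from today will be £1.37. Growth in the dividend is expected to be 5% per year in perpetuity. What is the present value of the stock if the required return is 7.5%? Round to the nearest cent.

£54.80

Growing perpetuity: P = D₁ / (r − g) = £1.3700 / (0.075 − 0.05) = £54.80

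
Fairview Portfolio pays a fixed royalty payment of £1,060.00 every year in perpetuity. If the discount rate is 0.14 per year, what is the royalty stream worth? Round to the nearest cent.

£7571.43

Level perpetuity: PV = C / r = £1,060.00 / 0.14 = £7,571.43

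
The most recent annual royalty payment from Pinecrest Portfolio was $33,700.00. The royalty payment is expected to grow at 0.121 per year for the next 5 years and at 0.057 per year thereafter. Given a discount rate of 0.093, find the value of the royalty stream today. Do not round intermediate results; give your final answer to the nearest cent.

$1304771.00

D_1 = 37777.70000
D_2 = 42348.80170
D_3 = 47473.00671
D_4 = 53217.24052
D_5 = 59656.52662
Terminal value at year 5: TV = D_5×(1+g_2)/(r−g_2) = 63056.94864/0.036 = 1751581.90658
P_0 = D_1/(1+r)^1 + D_2/(1+r)^2 + D_3/(1+r)^3 + D_4/(1+r)^4 + D_5/(1+r)^5 + TV/(1+r)^5
    = 34563.31199 + 35448.73992 + 36356.85037 + 37288.22440 + 38243.45796 + 1122870.41834 = 1304771.00297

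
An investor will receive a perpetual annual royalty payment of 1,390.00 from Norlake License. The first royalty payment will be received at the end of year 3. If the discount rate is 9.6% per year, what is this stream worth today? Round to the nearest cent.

12053.76

Value at end of year 2: C / r = 1,390.00 / 0.096 = 14,479.1667
Discount to today: PV = 14,479.1667 / (1 + 0.096)^2 = 14,479.1667 / 1.201216 = 12,053.76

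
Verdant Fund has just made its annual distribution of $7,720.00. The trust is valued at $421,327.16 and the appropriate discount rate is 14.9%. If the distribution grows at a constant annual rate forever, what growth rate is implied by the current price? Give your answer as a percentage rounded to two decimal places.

P = D₀(1+g)/(r−g) ⇒ P(r−g) = D₀(1+g) ⇒ g(P+D₀) = P·r − D₀
g = (P·r − D₀)/(P + D₀) = ($421,327.16×0.149 − $7,720.00) / ($421,327.16 + $7,720.00) = 0.128326

12.83%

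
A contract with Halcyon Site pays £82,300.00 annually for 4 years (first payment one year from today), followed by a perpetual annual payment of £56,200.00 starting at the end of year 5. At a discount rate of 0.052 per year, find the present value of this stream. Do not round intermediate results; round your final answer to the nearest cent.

£1172890.18

PV of 4-year annuity: £82,300.00 × [1 − (1+0.052)^−4] / 0.052 = 290481.01421
Perpetuity value at year 4: £56,200.00 / 0.052 = 1080769.23077
PV of perpetuity: 1080769.23077 / (1+0.052)^4 = 882409.17004
Total PV = 290481.01421 + 882409.17004 = 1172890.18424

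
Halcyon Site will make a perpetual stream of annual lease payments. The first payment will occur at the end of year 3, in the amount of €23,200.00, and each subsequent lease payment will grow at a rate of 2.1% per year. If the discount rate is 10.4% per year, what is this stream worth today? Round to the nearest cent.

€229335.74

Value at end of year 2: C₁ / (r − g) = €23,200.00 / (0.104 − 0.021) = €279,518.0723
Discount to today: PV = €279,518.0723 / (1 + 0.104)^2 = €279,518.0723 / 1.218816 = €229,335.74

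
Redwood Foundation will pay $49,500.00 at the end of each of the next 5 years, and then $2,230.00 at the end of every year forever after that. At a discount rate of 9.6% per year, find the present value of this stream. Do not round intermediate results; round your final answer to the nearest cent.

$204265.87

PV of 5-year annuity: $49,500.00 × [1 − (1+0.096)^−5] / 0.096 = 189577.25932
Perpetuity value at year 5: $2,230.00 / 0.096 = 23229.16667
PV of perpetuity: 23229.16667 / (1+0.096)^5 = 14688.61539
Total PV = 189577.25932 + 14688.61539 = 204265.87470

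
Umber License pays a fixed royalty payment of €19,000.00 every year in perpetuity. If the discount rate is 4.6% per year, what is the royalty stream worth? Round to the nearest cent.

€413043.48

Level perpetuity: PV = C / r = €19,000.00 / 0.046 = €413,043.48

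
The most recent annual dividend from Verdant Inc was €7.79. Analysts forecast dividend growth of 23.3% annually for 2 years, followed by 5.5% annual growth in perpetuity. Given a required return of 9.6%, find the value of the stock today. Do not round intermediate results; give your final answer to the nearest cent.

€272.32

D_1 = 9.60507
D_2 = 11.84305
Terminal value at year 2: TV = D_2×(1+g_2)/(r−g_2) = 12.49442/0.041 = 304.74193
P_0 = D_1/(1+r)^1 + D_2/(1+r)^2 + TV/(1+r)^2
    = 8.76375 + 9.85922 + 253.69453 = 272.31750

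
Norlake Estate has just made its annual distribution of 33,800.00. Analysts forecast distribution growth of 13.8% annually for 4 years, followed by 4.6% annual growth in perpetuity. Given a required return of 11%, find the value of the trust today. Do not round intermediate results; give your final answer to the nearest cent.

754246.98

D_1 = 38464.40000
D_2 = 43772.48720
D_3 = 49813.09043
D_4 = 56687.29691
Terminal value at year 4: TV = D_4×(1+g_2)/(r−g_2) = 59294.91257/0.064 = 926483.00893
P_0 = D_1/(1+r)^1 + D_2/(1+r)^2 + D_3/(1+r)^3 + D_4/(1+r)^4 + TV/(1+r)^4
    = 34652.61261 + 35526.73257 + 36422.90240 + 37341.67832 + 610303.05500 = 754246.98090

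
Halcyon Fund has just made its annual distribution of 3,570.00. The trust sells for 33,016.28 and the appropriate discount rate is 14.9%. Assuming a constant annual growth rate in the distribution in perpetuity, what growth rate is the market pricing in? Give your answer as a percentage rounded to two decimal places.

P = D₀(1+g)/(r−g) ⇒ P(r−g) = D₀(1+g) ⇒ g(P+D₀) = P·r − D₀
g = (P·r − D₀)/(P + D₀) = (33,016.28×0.149 − 3,570.00) / (33,016.28 + 3,570.00) = 0.036883

3.69%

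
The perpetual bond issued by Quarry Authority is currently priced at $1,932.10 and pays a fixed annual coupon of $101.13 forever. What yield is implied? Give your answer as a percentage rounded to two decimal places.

5.23%

P = C/r ⇒ r = C/P = $101.13/$1,932.10 = 0.052342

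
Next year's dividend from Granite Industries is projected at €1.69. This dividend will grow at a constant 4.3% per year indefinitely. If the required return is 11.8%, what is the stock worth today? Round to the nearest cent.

€22.53

Growing perpetuity: P = D₁ / (r − g) = €1.6900 / (0.118 − 0.043) = €22.53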